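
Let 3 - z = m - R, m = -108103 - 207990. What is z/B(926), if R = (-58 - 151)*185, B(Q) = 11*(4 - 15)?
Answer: -25221/11 ≈ -2292.8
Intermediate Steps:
B(Q) = -121 (B(Q) = 11*(-11) = -121)
m = -316093
R = -38665 (R = -209*185 = -38665)
z = 277431 (z = 3 - (-316093 - 1*(-38665)) = 3 - (-316093 + 38665) = 3 - 1*(-277428) = 3 + 277428 = 277431)
z/B(926) = 277431/(-121) = 277431*(-1/121) = -25221/11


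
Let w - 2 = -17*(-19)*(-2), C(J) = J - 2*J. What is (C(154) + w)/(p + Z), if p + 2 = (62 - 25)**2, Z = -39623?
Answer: 133/6376 ≈ 0.020859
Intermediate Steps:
p = 1367 (p = -2 + (62 - 25)**2 = -2 + 37**2 = -2 + 1369 = 1367)
C(J) = -J
w = -644 (w = 2 - 17*(-19)*(-2) = 2 + 323*(-2) = 2 - 646 = -644)
(C(154) + w)/(p + Z) = (-1*154 - 644)/(1367 - 39623) = (-154 - 644)/(-38256) = -798*(-1/38256) = 133/6376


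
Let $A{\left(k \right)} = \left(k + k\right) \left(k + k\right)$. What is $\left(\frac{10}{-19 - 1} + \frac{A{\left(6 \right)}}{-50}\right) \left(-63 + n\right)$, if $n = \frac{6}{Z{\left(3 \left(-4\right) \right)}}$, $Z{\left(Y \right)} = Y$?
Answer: $\frac{21463}{100} \approx 214.63$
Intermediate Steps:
$n = - \frac{1}{2}$ ($n = \frac{6}{3 \left(-4\right)} = \frac{6}{-12} = 6 \left(- \frac{1}{12}\right) = - \frac{1}{2} \approx -0.5$)
$A{\left(k \right)} = 4 k^{2}$ ($A{\left(k \right)} = 2 k 2 k = 4 k^{2}$)
$\left(\frac{10}{-19 - 1} + \frac{A{\left(6 \right)}}{-50}\right) \left(-63 + n\right) = \left(\frac{10}{-19 - 1} + \frac{4 \cdot 6^{2}}{-50}\right) \left(-63 - \frac{1}{2}\right) = \left(\frac{10}{-19 - 1} + 4 \cdot 36 \left(- \frac{1}{50}\right)\right) \left(- \frac{127}{2}\right) = \left(\frac{10}{-20} + 144 \left(- \frac{1}{50}\right)\right) \left(- \frac{127}{2}\right) = \left(10 \left(- \frac{1}{20}\right) - \frac{72}{25}\right) \left(- \frac{127}{2}\right) = \left(- \frac{1}{2} - \frac{72}{25}\right) \left(- \frac{127}{2}\right) = \left(- \frac{169}{50}\right) \left(- \frac{127}{2}\right) = \frac{21463}{100}$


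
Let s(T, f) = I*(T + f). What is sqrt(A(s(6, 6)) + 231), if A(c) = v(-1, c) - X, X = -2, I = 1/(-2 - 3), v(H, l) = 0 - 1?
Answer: 2*sqrt(58) ≈ 15.232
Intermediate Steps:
v(H, l) = -1
I = -1/5 (I = 1/(-5) = -1/5 ≈ -0.20000)
s(T, f) = -T/5 - f/5 (s(T, f) = -(T + f)/5 = -T/5 - f/5)
A(c) = 1 (A(c) = -1 - 1*(-2) = -1 + 2 = 1)
sqrt(A(s(6, 6)) + 231) = sqrt(1 + 231) = sqrt(232) = 2*sqrt(58)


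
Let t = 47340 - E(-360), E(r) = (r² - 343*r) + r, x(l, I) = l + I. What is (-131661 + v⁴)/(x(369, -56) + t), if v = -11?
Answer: 117020/205067 ≈ 0.57064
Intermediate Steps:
x(l, I) = I + l
E(r) = r² - 342*r
t = -205380 (t = 47340 - (-360)*(-342 - 360) = 47340 - (-360)*(-702) = 47340 - 1*252720 = 47340 - 252720 = -205380)
(-131661 + v⁴)/(x(369, -56) + t) = (-131661 + (-11)⁴)/((-56 + 369) - 205380) = (-131661 + 14641)/(313 - 205380) = -117020/(-205067) = -117020*(-1/205067) = 117020/205067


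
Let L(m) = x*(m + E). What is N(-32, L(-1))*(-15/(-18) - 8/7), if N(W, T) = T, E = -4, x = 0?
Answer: 0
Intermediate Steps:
L(m) = 0 (L(m) = 0*(m - 4) = 0*(-4 + m) = 0)
N(-32, L(-1))*(-15/(-18) - 8/7) = 0*(-15/(-18) - 8/7) = 0*(-15*(-1/18) - 8*1/7) = 0*(5/6 - 8/7) = 0*(-13/42) = 0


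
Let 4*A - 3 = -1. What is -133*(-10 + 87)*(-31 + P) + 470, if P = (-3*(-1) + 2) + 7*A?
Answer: 461785/2 ≈ 2.3089e+5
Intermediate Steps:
A = 1/2 (A = 3/4 + (1/4)*(-1) = 3/4 - 1/4 = 1/2 ≈ 0.50000)
P = 17/2 (P = (-3*(-1) + 2) + 7*(1/2) = (3 + 2) + 7/2 = 5 + 7/2 = 17/2 ≈ 8.5000)
-133*(-10 + 87)*(-31 + P) + 470 = -133*(-10 + 87)*(-31 + 17/2) + 470 = -10241*(-45)/2 + 470 = -133*(-3465/2) + 470 = 460845/2 + 470 = 461785/2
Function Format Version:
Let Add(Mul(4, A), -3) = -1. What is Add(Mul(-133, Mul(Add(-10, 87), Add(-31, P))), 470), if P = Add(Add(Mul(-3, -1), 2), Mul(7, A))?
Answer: Rational(461785, 2) ≈ 2.3089e+5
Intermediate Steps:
A = Rational(1, 2) (A = Add(Rational(3, 4), Mul(Rational(1, 4), -1)) = Add(Rational(3, 4), Rational(-1, 4)) = Rational(1, 2) ≈ 0.50000)
P = Rational(17, 2) (P = Add(Add(Mul(-3, -1), 2), Mul(7, Rational(1, 2))) = Add(Add(3, 2), Rational(7, 2)) = Add(5, Rational(7, 2)) = Rational(17, 2) ≈ 8.5000)
Add(Mul(-133, Mul(Add(-10, 87), Add(-31, P))), 470) = Add(Mul(-133, Mul(Add(-10, 87), Add(-31, Rational(17, 2)))), 470) = Add(Mul(-133, Mul(77, Rational(-45, 2))), 470) = Add(Mul(-133, Rational(-3465, 2)), 470) = Add(Rational(460845, 2), 470) = Rational(461785, 2)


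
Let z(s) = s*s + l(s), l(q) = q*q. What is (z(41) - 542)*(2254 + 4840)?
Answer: 20005080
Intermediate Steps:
l(q) = q²
z(s) = 2*s² (z(s) = s*s + s² = s² + s² = 2*s²)
(z(41) - 542)*(2254 + 4840) = (2*41² - 542)*(2254 + 4840) = (2*1681 - 542)*7094 = (3362 - 542)*7094 = 2820*7094 = 20005080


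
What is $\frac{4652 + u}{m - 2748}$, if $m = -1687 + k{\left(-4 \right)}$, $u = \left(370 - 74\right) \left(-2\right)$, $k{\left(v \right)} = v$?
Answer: $- \frac{4060}{4439} \approx -0.91462$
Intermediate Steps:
$u = -592$ ($u = \left(370 - 74\right) \left(-2\right) = 296 \left(-2\right) = -592$)
$m = -1691$ ($m = -1687 - 4 = -1691$)
$\frac{4652 + u}{m - 2748} = \frac{4652 - 592}{-1691 - 2748} = \frac{4060}{-4439} = 4060 \left(- \frac{1}{4439}\right) = - \frac{4060}{4439}$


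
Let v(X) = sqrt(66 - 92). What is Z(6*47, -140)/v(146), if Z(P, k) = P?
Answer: -141*I*sqrt(26)/13 ≈ -55.305*I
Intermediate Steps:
v(X) = I*sqrt(26) (v(X) = sqrt(-26) = I*sqrt(26))
Z(6*47, -140)/v(146) = (6*47)/((I*sqrt(26))) = 282*(-I*sqrt(26)/26) = -141*I*sqrt(26)/13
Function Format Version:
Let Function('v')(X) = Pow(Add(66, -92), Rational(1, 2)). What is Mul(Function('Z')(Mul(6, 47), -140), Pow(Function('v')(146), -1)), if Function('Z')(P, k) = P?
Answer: Mul(Rational(-141, 13), I, Pow(26, Rational(1, 2))) ≈ Mul(-55.305, I)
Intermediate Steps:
Function('v')(X) = Mul(I, Pow(26, Rational(1, 2))) (Function('v')(X) = Pow(-26, Rational(1, 2)) = Mul(I, Pow(26, Rational(1, 2))))
Mul(Function('Z')(Mul(6, 47), -140), Pow(Function('v')(146), -1)) = Mul(Mul(6, 47), Pow(Mul(I, Pow(26, Rational(1, 2))), -1)) = Mul(282, Mul(Rational(-1, 26), I, Pow(26, Rational(1, 2)))) = Mul(Rational(-141, 13), I, Pow(26, Rational(1, 2)))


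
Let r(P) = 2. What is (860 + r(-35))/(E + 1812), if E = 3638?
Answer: 431/2725 ≈ 0.15817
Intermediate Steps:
(860 + r(-35))/(E + 1812) = (860 + 2)/(3638 + 1812) = 862/5450 = 862*(1/5450) = 431/2725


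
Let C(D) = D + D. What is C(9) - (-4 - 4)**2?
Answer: -46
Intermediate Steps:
C(D) = 2*D
C(9) - (-4 - 4)**2 = 2*9 - (-4 - 4)**2 = 18 - 1*(-8)**2 = 18 - 1*64 = 18 - 64 = -46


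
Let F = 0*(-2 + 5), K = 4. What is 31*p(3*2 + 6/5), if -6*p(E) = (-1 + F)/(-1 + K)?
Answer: 31/18 ≈ 1.7222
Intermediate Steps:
F = 0 (F = 0*3 = 0)
p(E) = 1/18 (p(E) = -(-1 + 0)/(6*(-1 + 4)) = -(-1)/(6*3) = -⅙*(-⅓) = 1/18)
31*p(3*2 + 6/5) = 31*(1/18) = 31/18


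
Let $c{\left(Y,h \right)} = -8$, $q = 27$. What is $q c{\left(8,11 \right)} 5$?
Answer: $-1080$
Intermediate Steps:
$q c{\left(8,11 \right)} 5 = 27 \left(-8\right) 5 = \left(-216\right) 5 = -1080$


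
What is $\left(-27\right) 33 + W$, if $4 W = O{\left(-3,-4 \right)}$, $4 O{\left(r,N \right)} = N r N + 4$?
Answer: $- \frac{3575}{4} \approx -893.75$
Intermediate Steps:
$O{\left(r,N \right)} = 1 + \frac{r N^{2}}{4}$ ($O{\left(r,N \right)} = \frac{N r N + 4}{4} = \frac{r N^{2} + 4}{4} = \frac{4 + r N^{2}}{4} = 1 + \frac{r N^{2}}{4}$)
$W = - \frac{11}{4}$ ($W = \frac{1 + \frac{1}{4} \left(-3\right) \left(-4\right)^{2}}{4} = \frac{1 + \frac{1}{4} \left(-3\right) 16}{4} = \frac{1 - 12}{4} = \frac{1}{4} \left(-11\right) = - \frac{11}{4} \approx -2.75$)
$\left(-27\right) 33 + W = \left(-27\right) 33 - \frac{11}{4} = -891 - \frac{11}{4} = - \frac{3575}{4}$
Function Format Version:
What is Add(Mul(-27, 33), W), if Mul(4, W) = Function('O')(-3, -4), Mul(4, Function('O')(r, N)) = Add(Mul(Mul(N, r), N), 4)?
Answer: Rational(-3575, 4) ≈ -893.75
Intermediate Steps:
Function('O')(r, N) = Add(1, Mul(Rational(1, 4), r, Pow(N, 2))) (Function('O')(r, N) = Mul(Rational(1, 4), Add(Mul(Mul(N, r), N), 4)) = Mul(Rational(1, 4), Add(Mul(r, Pow(N, 2)), 4)) = Mul(Rational(1, 4), Add(4, Mul(r, Pow(N, 2)))) = Add(1, Mul(Rational(1, 4), r, Pow(N, 2))))
W = Rational(-11, 4) (W = Mul(Rational(1, 4), Add(1, Mul(Rational(1, 4), -3, Pow(-4, 2)))) = Mul(Rational(1, 4), Add(1, Mul(Rational(1, 4), -3, 16))) = Mul(Rational(1, 4), Add(1, -12)) = Mul(Rational(1, 4), -11) = Rational(-11, 4) ≈ -2.7500)
Add(Mul(-27, 33), W) = Add(Mul(-27, 33), Rational(-11, 4)) = Add(-891, Rational(-11, 4)) = Rational(-3575, 4)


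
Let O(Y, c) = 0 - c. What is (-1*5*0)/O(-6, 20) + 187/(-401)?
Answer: -187/401 ≈ -0.46633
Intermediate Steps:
O(Y, c) = -c
(-1*5*0)/O(-6, 20) + 187/(-401) = (-1*5*0)/((-1*20)) + 187/(-401) = -5*0/(-20) + 187*(-1/401) = 0*(-1/20) - 187/401 = 0 - 187/401 = -187/401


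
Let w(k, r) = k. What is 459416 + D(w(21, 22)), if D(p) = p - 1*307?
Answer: 459130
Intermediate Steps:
D(p) = -307 + p (D(p) = p - 307 = -307 + p)
459416 + D(w(21, 22)) = 459416 + (-307 + 21) = 459416 - 286 = 459130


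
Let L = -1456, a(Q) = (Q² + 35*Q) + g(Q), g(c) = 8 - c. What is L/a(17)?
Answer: -208/125 ≈ -1.6640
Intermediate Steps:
a(Q) = 8 + Q² + 34*Q (a(Q) = (Q² + 35*Q) + (8 - Q) = 8 + Q² + 34*Q)
L/a(17) = -1456/(8 + 17² + 34*17) = -1456/(8 + 289 + 578) = -1456/875 = -1456*1/875 = -208/125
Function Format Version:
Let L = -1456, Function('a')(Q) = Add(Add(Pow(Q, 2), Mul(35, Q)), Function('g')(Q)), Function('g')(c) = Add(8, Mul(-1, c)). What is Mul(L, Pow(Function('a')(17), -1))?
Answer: Rational(-208, 125) ≈ -1.6640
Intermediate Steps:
Function('a')(Q) = Add(8, Pow(Q, 2), Mul(34, Q)) (Function('a')(Q) = Add(Add(Pow(Q, 2), Mul(35, Q)), Add(8, Mul(-1, Q))) = Add(8, Pow(Q, 2), Mul(34, Q)))
Mul(L, Pow(Function('a')(17), -1)) = Mul(-1456, Pow(Add(8, Pow(17, 2), Mul(34, 17)), -1)) = Mul(-1456, Pow(Add(8, 289, 578), -1)) = Mul(-1456, Pow(875, -1)) = Mul(-1456, Rational(1, 875)) = Rational(-208, 125)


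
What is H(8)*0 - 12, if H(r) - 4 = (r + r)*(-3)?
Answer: -12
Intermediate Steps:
H(r) = 4 - 6*r (H(r) = 4 + (r + r)*(-3) = 4 + (2*r)*(-3) = 4 - 6*r)
H(8)*0 - 12 = (4 - 6*8)*0 - 12 = (4 - 48)*0 - 12 = -44*0 - 12 = 0 - 12 = -12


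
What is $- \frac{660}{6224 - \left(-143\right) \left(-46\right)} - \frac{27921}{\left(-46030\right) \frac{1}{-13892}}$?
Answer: $- \frac{11439885044}{1357885} \approx -8424.8$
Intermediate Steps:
$- \frac{660}{6224 - \left(-143\right) \left(-46\right)} - \frac{27921}{\left(-46030\right) \frac{1}{-13892}} = - \frac{660}{6224 - 6578} - \frac{27921}{\left(-46030\right) \left(- \frac{1}{13892}\right)} = - \frac{660}{6224 - 6578} - \frac{27921}{\frac{23015}{6946}} = - \frac{660}{-354} - \frac{193939266}{23015} = \left(-660\right) \left(- \frac{1}{354}\right) - \frac{193939266}{23015} = \frac{110}{59} - \frac{193939266}{23015} = - \frac{11439885044}{1357885}$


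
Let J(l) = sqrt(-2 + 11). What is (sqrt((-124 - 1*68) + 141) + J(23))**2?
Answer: (3 + I*sqrt(51))**2 ≈ -42.0 + 42.849*I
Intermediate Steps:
J(l) = 3 (J(l) = sqrt(9) = 3)
(sqrt((-124 - 1*68) + 141) + J(23))**2 = (sqrt((-124 - 1*68) + 141) + 3)**2 = (sqrt((-124 - 68) + 141) + 3)**2 = (sqrt(-192 + 141) + 3)**2 = (sqrt(-51) + 3)**2 = (I*sqrt(51) + 3)**2 = (3 + I*sqrt(51))**2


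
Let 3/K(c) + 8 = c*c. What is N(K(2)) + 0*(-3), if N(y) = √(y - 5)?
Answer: I*√23/2 ≈ 2.3979*I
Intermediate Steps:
K(c) = 3/(-8 + c²) (K(c) = 3/(-8 + c*c) = 3/(-8 + c²))
N(y) = √(-5 + y)
N(K(2)) + 0*(-3) = √(-5 + 3/(-8 + 2²)) + 0*(-3) = √(-5 + 3/(-8 + 4)) + 0 = √(-5 + 3/(-4)) + 0 = √(-5 + 3*(-¼)) + 0 = √(-5 - ¾) + 0 = √(-23/4) + 0 = I*√23/2 + 0 = I*√23/2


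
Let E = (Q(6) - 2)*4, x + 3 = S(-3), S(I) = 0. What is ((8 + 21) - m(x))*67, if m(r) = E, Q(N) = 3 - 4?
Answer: 2747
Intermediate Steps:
x = -3 (x = -3 + 0 = -3)
Q(N) = -1
E = -12 (E = (-1 - 2)*4 = -3*4 = -12)
m(r) = -12
((8 + 21) - m(x))*67 = ((8 + 21) - 1*(-12))*67 = (29 + 12)*67 = 41*67 = 2747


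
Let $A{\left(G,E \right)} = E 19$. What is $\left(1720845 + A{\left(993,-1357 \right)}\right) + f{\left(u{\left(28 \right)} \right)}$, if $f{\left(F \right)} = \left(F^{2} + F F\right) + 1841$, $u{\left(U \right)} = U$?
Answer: $1698471$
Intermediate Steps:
$A{\left(G,E \right)} = 19 E$
$f{\left(F \right)} = 1841 + 2 F^{2}$ ($f{\left(F \right)} = \left(F^{2} + F^{2}\right) + 1841 = 2 F^{2} + 1841 = 1841 + 2 F^{2}$)
$\left(1720845 + A{\left(993,-1357 \right)}\right) + f{\left(u{\left(28 \right)} \right)} = \left(1720845 + 19 \left(-1357\right)\right) + \left(1841 + 2 \cdot 28^{2}\right) = \left(1720845 - 25783\right) + \left(1841 + 2 \cdot 784\right) = 1695062 + \left(1841 + 1568\right) = 1695062 + 3409 = 1698471$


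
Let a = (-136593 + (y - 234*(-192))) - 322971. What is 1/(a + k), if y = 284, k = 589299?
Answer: 1/174947 ≈ 5.7160e-6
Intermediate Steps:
a = -414352 (a = (-136593 + (284 - 234*(-192))) - 322971 = (-136593 + (284 + 44928)) - 322971 = (-136593 + 45212) - 322971 = -91381 - 322971 = -414352)
1/(a + k) = 1/(-414352 + 589299) = 1/174947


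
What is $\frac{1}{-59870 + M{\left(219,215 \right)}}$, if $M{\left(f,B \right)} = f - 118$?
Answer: $- \frac{1}{59769} \approx -1.6731 \cdot 10^{-5}$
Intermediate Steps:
$M{\left(f,B \right)} = -118 + f$
$\frac{1}{-59870 + M{\left(219,215 \right)}} = \frac{1}{-59870 + \left(-118 + 219\right)} = \frac{1}{-59870 + 101} = \frac{1}{-59769} = - \frac{1}{59769}$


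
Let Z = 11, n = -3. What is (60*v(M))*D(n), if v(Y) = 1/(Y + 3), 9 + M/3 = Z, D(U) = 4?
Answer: 80/3 ≈ 26.667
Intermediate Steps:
M = 6 (M = -27 + 3*11 = -27 + 33 = 6)
v(Y) = 1/(3 + Y)
(60*v(M))*D(n) = (60/(3 + 6))*4 = (60/9)*4 = (60*(1/9))*4 = (20/3)*4 = 80/3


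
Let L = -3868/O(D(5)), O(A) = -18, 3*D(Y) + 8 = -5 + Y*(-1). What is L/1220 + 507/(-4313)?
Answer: 1387241/23678370 ≈ 0.058587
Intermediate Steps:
D(Y) = -13/3 - Y/3 (D(Y) = -8/3 + (-5 + Y*(-1))/3 = -8/3 + (-5 - Y)/3 = -8/3 + (-5/3 - Y/3) = -13/3 - Y/3)
L = 1934/9 (L = -3868/(-18) = -3868*(-1/18) = 1934/9 ≈ 214.89)
L/1220 + 507/(-4313) = (1934/9)/1220 + 507/(-4313) = (1934/9)*(1/1220) + 507*(-1/4313) = 967/5490 - 507/4313 = 1387241/23678370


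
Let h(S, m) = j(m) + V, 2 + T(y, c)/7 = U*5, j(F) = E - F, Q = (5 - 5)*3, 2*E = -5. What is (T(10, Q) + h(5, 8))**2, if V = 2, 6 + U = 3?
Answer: 65025/4 ≈ 16256.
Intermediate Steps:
U = -3 (U = -6 + 3 = -3)
E = -5/2 (E = (1/2)*(-5) = -5/2 ≈ -2.5000)
Q = 0 (Q = 0*3 = 0)
j(F) = -5/2 - F
T(y, c) = -119 (T(y, c) = -14 + 7*(-3*5) = -14 + 7*(-15) = -14 - 105 = -119)
h(S, m) = -1/2 - m (h(S, m) = (-5/2 - m) + 2 = -1/2 - m)
(T(10, Q) + h(5, 8))**2 = (-119 + (-1/2 - 1*8))**2 = (-119 + (-1/2 - 8))**2 = (-119 - 17/2)**2 = (-255/2)**2 = 65025/4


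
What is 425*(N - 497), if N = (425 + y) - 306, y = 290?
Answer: -37400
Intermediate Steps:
N = 409 (N = (425 + 290) - 306 = 715 - 306 = 409)
425*(N - 497) = 425*(409 - 497) = 425*(-88) = -37400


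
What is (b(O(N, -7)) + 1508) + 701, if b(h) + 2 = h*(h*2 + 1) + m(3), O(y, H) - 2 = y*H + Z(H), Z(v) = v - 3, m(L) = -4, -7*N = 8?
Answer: 2203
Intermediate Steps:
N = -8/7 (N = -1/7*8 = -8/7 ≈ -1.1429)
Z(v) = -3 + v
O(y, H) = -1 + H + H*y (O(y, H) = 2 + (y*H + (-3 + H)) = 2 + (H*y + (-3 + H)) = 2 + (-3 + H + H*y) = -1 + H + H*y)
b(h) = -6 + h*(1 + 2*h) (b(h) = -2 + (h*(h*2 + 1) - 4) = -2 + (h*(2*h + 1) - 4) = -2 + (h*(1 + 2*h) - 4) = -2 + (-4 + h*(1 + 2*h)) = -6 + h*(1 + 2*h))
(b(O(N, -7)) + 1508) + 701 = ((-6 + (-1 - 7 - 7*(-8/7)) + 2*(-1 - 7 - 7*(-8/7))**2) + 1508) + 701 = ((-6 + (-1 - 7 + 8) + 2*(-1 - 7 + 8)**2) + 1508) + 701 = ((-6 + 0 + 2*0**2) + 1508) + 701 = ((-6 + 0 + 2*0) + 1508) + 701 = ((-6 + 0 + 0) + 1508) + 701 = (-6 + 1508) + 701 = 1502 + 701 = 2203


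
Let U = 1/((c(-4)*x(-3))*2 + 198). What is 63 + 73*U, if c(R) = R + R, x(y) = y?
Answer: 15571/246 ≈ 63.297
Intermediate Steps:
c(R) = 2*R
U = 1/246 (U = 1/(((2*(-4))*(-3))*2 + 198) = 1/(-8*(-3)*2 + 198) = 1/(24*2 + 198) = 1/(48 + 198) = 1/246 ≈ 0.0040650)
63 + 73*U = 63 + 73*(1/246) = 63 + 73/246 = 15571/246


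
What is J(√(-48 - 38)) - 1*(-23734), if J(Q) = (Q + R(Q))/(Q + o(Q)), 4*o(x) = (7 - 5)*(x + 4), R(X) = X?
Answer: 9375446/395 + 8*I*√86/395 ≈ 23735.0 + 0.18782*I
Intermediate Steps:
o(x) = 2 + x/2 (o(x) = ((7 - 5)*(x + 4))/4 = (2*(4 + x))/4 = (8 + 2*x)/4 = 2 + x/2)
J(Q) = 2*Q/(2 + 3*Q/2) (J(Q) = (Q + Q)/(Q + (2 + Q/2)) = (2*Q)/(2 + 3*Q/2) = 2*Q/(2 + 3*Q/2))
J(√(-48 - 38)) - 1*(-23734) = 4*√(-48 - 38)/(4 + 3*√(-48 - 38)) - 1*(-23734) = 4*√(-86)/(4 + 3*√(-86)) + 23734 = 4*(I*√86)/(4 + 3*(I*√86)) + 23734 = 4*(I*√86)/(4 + 3*I*√86) + 23734 = 4*I*√86/(4 + 3*I*√86) + 23734 = 23734 + 4*I*√86/(4 + 3*I*√86)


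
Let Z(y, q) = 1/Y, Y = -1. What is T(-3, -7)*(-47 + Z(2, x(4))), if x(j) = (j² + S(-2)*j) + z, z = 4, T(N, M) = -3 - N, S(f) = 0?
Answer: 0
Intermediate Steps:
x(j) = 4 + j² (x(j) = (j² + 0*j) + 4 = (j² + 0) + 4 = j² + 4 = 4 + j²)
Z(y, q) = -1 (Z(y, q) = 1/(-1) = -1)
T(-3, -7)*(-47 + Z(2, x(4))) = (-3 - 1*(-3))*(-47 - 1) = (-3 + 3)*(-48) = 0*(-48) = 0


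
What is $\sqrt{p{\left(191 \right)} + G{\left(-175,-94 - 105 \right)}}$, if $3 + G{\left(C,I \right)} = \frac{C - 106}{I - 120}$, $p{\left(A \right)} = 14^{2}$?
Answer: $\frac{6 \sqrt{548042}}{319} \approx 13.924$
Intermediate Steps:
$p{\left(A \right)} = 196$
$G{\left(C,I \right)} = -3 + \frac{-106 + C}{-120 + I}$ ($G{\left(C,I \right)} = -3 + \frac{C - 106}{I - 120} = -3 + \frac{-106 + C}{-120 + I}$)
$\sqrt{p{\left(191 \right)} + G{\left(-175,-94 - 105 \right)}} = \sqrt{196 + \frac{254 - 175 - 3 \left(-94 - 105\right)}{-120 - 199}} = \sqrt{196 + \frac{254 - 175 - -597}{-120 - 199}} = \sqrt{196 + \frac{254 - 175 + 597}{-319}} = \sqrt{196 - \frac{676}{319}} = \sqrt{\frac{61848}{319}} = \frac{6 \sqrt{548042}}{319}$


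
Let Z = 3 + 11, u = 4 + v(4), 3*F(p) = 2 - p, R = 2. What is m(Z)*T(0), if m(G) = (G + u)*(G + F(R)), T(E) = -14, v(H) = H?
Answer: -4312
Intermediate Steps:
F(p) = ⅔ - p/3 (F(p) = (2 - p)/3 = ⅔ - p/3)
u = 8 (u = 4 + 4 = 8)
Z = 14
m(G) = G*(8 + G) (m(G) = (G + 8)*(G + (⅔ - ⅓*2)) = (8 + G)*(G + (⅔ - ⅔)) = (8 + G)*(G + 0) = (8 + G)*G = G*(8 + G))
m(Z)*T(0) = (14*(8 + 14))*(-14) = (14*22)*(-14) = 308*(-14) = -4312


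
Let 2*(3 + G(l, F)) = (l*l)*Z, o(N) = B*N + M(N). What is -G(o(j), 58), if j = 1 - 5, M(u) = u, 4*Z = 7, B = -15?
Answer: -2741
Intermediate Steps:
Z = 7/4 (Z = (¼)*7 = 7/4 ≈ 1.7500)
j = -4
o(N) = -14*N (o(N) = -15*N + N = -14*N)
G(l, F) = -3 + 7*l²/8 (G(l, F) = -3 + ((l*l)*(7/4))/2 = -3 + (l²*(7/4))/2 = -3 + (7*l²/4)/2 = -3 + 7*l²/8)
-G(o(j), 58) = -(-3 + 7*(-14*(-4))²/8) = -(-3 + (7/8)*56²) = -(-3 + (7/8)*3136) = -(-3 + 2744) = -1*2741 = -2741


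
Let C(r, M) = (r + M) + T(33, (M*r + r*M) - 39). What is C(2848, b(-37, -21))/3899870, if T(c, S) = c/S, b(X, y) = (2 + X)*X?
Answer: 1389087828/1307569862885 ≈ 0.0010623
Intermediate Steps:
b(X, y) = X*(2 + X)
C(r, M) = M + r + 33/(-39 + 2*M*r) (C(r, M) = (r + M) + 33/((M*r + r*M) - 39) = (M + r) + 33/((M*r + M*r) - 39) = (M + r) + 33/(2*M*r - 39) = (M + r) + 33/(-39 + 2*M*r) = M + r + 33/(-39 + 2*M*r))
C(2848, b(-37, -21))/3899870 = ((33 + (-39 + 2*(-37*(2 - 37))*2848)*(-37*(2 - 37) + 2848))/(-39 + 2*(-37*(2 - 37))*2848))/3899870 = ((33 + (-39 + 2*(-37*(-35))*2848)*(-37*(-35) + 2848))/(-39 + 2*(-37*(-35))*2848))*(1/3899870) = ((33 + (-39 + 2*1295*2848)*(1295 + 2848))/(-39 + 2*1295*2848))*(1/3899870) = ((33 + (-39 + 7376320)*4143)/(-39 + 7376320))*(1/3899870) = ((33 + 7376281*4143)/7376281)*(1/3899870) = ((33 + 30559932183)/7376281)*(1/3899870) = ((1/7376281)*30559932216)*(1/3899870) = (2778175656/670571)*(1/3899870) = 1389087828/1307569862885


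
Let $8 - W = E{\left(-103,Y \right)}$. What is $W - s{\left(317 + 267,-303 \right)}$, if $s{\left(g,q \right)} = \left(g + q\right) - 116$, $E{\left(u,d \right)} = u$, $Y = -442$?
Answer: $-54$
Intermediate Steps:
$s{\left(g,q \right)} = -116 + g + q$
$W = 111$ ($W = 8 - -103 = 8 + 103 = 111$)
$W - s{\left(317 + 267,-303 \right)} = 111 - \left(-116 + \left(317 + 267\right) - 303\right) = 111 - \left(-116 + 584 - 303\right) = 111 - 165 = -54$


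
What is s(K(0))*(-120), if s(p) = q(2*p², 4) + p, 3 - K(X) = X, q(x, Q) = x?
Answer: -2520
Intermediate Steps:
K(X) = 3 - X
s(p) = p + 2*p² (s(p) = 2*p² + p = p + 2*p²)
s(K(0))*(-120) = ((3 - 1*0)*(1 + 2*(3 - 1*0)))*(-120) = ((3 + 0)*(1 + 2*(3 + 0)))*(-120) = (3*(1 + 2*3))*(-120) = (3*(1 + 6))*(-120) = (3*7)*(-120) = 21*(-120) = -2520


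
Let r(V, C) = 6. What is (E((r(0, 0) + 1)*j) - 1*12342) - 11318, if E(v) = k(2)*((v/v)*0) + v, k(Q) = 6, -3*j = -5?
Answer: -70945/3 ≈ -23648.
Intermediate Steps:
j = 5/3 (j = -1/3*(-5) = 5/3 ≈ 1.6667)
E(v) = v (E(v) = 6*((v/v)*0) + v = 6*(1*0) + v = 6*0 + v = 0 + v = v)
(E((r(0, 0) + 1)*j) - 1*12342) - 11318 = ((6 + 1)*(5/3) - 1*12342) - 11318 = (7*(5/3) - 12342) - 11318 = (35/3 - 12342) - 11318 = -36991/3 - 11318 = -70945/3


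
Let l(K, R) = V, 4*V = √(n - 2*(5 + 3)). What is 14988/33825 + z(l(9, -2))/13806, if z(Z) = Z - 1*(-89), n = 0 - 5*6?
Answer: 69978251/155662650 + I*√46/55224 ≈ 0.44955 + 0.00012281*I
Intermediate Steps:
n = -30 (n = 0 - 30 = -30)
V = I*√46/4 (V = √(-30 - 2*(5 + 3))/4 = √(-30 - 2*8)/4 = √(-30 - 16)/4 = √(-46)/4 = (I*√46)/4 = I*√46/4 ≈ 1.6956*I)
l(K, R) = I*√46/4
z(Z) = 89 + Z (z(Z) = Z + 89 = 89 + Z)
14988/33825 + z(l(9, -2))/13806 = 14988/33825 + (89 + I*√46/4)/13806 = 14988*(1/33825) + (89 + I*√46/4)*(1/13806) = 4996/11275 + (89/13806 + I*√46/55224) = 69978251/155662650 + I*√46/55224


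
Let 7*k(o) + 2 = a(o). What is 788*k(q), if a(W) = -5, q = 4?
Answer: -788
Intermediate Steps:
k(o) = -1 (k(o) = -2/7 + (⅐)*(-5) = -2/7 - 5/7 = -1)
788*k(q) = 788*(-1) = -788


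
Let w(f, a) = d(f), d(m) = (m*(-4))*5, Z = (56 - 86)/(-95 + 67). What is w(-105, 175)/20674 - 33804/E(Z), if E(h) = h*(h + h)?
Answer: -3804899406/258425 ≈ -14723.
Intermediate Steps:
Z = 15/14 (Z = -30/(-28) = -30*(-1/28) = 15/14 ≈ 1.0714)
d(m) = -20*m (d(m) = -4*m*5 = -20*m)
w(f, a) = -20*f
E(h) = 2*h² (E(h) = h*(2*h) = 2*h²)
w(-105, 175)/20674 - 33804/E(Z) = -20*(-105)/20674 - 33804/(2*(15/14)²) = 2100*(1/20674) - 33804/(2*(225/196)) = 1050/10337 - 33804/225/98 = 1050/10337 - 33804*98/225 = 1050/10337 - 368088/25 = -3804899406/258425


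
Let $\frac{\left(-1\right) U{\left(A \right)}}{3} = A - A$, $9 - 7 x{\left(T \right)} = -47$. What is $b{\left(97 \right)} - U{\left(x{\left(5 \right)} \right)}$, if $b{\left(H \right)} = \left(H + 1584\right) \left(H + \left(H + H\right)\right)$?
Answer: $489171$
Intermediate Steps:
$x{\left(T \right)} = 8$ ($x{\left(T \right)} = \frac{9}{7} - - \frac{47}{7} = \frac{9}{7} + \frac{47}{7} = 8$)
$U{\left(A \right)} = 0$ ($U{\left(A \right)} = - 3 \left(A - A\right) = \left(-3\right) 0 = 0$)
$b{\left(H \right)} = 3 H \left(1584 + H\right)$ ($b{\left(H \right)} = \left(1584 + H\right) \left(H + 2 H\right) = \left(1584 + H\right) 3 H = 3 H \left(1584 + H\right)$)
$b{\left(97 \right)} - U{\left(x{\left(5 \right)} \right)} = 3 \cdot 97 \left(1584 + 97\right) - 0 = 3 \cdot 97 \cdot 1681 + 0 = 489171 + 0 = 489171$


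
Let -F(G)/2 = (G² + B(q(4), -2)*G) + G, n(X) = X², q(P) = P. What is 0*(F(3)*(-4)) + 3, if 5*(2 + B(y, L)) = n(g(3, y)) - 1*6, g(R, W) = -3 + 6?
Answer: 3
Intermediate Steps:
g(R, W) = 3
B(y, L) = -7/5 (B(y, L) = -2 + (3² - 1*6)/5 = -2 + (9 - 6)/5 = -2 + (⅕)*3 = -2 + ⅗ = -7/5)
F(G) = -2*G² + 4*G/5 (F(G) = -2*((G² - 7*G/5) + G) = -2*(G² - 2*G/5) = -2*G² + 4*G/5)
0*(F(3)*(-4)) + 3 = 0*(((⅖)*3*(2 - 5*3))*(-4)) + 3 = 0*(((⅖)*3*(2 - 15))*(-4)) + 3 = 0*(((⅖)*3*(-13))*(-4)) + 3 = 0*(-78/5*(-4)) + 3 = 0*(312/5) + 3 = 0 + 3 = 3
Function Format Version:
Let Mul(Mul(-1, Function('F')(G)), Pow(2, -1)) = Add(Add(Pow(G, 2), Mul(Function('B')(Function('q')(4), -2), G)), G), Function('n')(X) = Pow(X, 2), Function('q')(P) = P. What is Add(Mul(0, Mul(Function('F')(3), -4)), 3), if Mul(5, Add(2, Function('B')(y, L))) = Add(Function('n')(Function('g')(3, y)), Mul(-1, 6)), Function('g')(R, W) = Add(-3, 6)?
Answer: 3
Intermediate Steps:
Function('g')(R, W) = 3
Function('B')(y, L) = Rational(-7, 5) (Function('B')(y, L) = Add(-2, Mul(Rational(1, 5), Add(Pow(3, 2), Mul(-1, 6)))) = Add(-2, Mul(Rational(1, 5), Add(9, -6))) = Add(-2, Mul(Rational(1, 5), 3)) = Add(-2, Rational(3, 5)) = Rational(-7, 5))
Function('F')(G) = Add(Mul(-2, Pow(G, 2)), Mul(Rational(4, 5), G)) (Function('F')(G) = Mul(-2, Add(Add(Pow(G, 2), Mul(Rational(-7, 5), G)), G)) = Mul(-2, Add(Pow(G, 2), Mul(Rational(-2, 5), G))) = Add(Mul(-2, Pow(G, 2)), Mul(Rational(4, 5), G)))
Add(Mul(0, Mul(Function('F')(3), -4)), 3) = Add(Mul(0, Mul(Mul(Rational(2, 5), 3, Add(2, Mul(-5, 3))), -4)), 3) = Add(Mul(0, Mul(Mul(Rational(2, 5), 3, Add(2, -15)), -4)), 3) = Add(Mul(0, Mul(Mul(Rational(2, 5), 3, -13), -4)), 3) = Add(Mul(0, Mul(Rational(-78, 5), -4)), 3) = Add(Mul(0, Rational(312, 5)), 3) = Add(0, 3) = 3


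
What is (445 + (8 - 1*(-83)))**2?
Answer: 287296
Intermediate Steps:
(445 + (8 - 1*(-83)))**2 = (445 + (8 + 83))**2 = (445 + 91)**2 = 536**2 = 287296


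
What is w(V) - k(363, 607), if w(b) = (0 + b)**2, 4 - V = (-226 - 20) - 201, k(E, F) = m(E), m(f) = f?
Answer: 203038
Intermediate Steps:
k(E, F) = E
V = 451 (V = 4 - ((-226 - 20) - 201) = 4 - (-246 - 201) = 4 - 1*(-447) = 4 + 447 = 451)
w(b) = b**2
w(V) - k(363, 607) = 451**2 - 1*363 = 203401 - 363 = 203038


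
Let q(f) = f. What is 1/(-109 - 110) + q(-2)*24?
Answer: -10513/219 ≈ -48.005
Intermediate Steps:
1/(-109 - 110) + q(-2)*24 = 1/(-109 - 110) - 2*24 = 1/(-219) - 48 = -1/219 - 48 = -10513/219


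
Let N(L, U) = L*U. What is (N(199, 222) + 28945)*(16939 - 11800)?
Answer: 375779097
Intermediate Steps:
(N(199, 222) + 28945)*(16939 - 11800) = (199*222 + 28945)*(16939 - 11800) = (44178 + 28945)*5139 = 73123*5139 = 375779097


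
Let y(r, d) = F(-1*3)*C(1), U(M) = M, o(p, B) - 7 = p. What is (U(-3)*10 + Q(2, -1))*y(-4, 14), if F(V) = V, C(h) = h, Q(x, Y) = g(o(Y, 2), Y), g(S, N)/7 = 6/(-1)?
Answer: 216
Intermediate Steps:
o(p, B) = 7 + p
g(S, N) = -42 (g(S, N) = 7*(6/(-1)) = 7*(6*(-1)) = 7*(-6) = -42)
Q(x, Y) = -42
y(r, d) = -3 (y(r, d) = -1*3*1 = -3*1 = -3)
(U(-3)*10 + Q(2, -1))*y(-4, 14) = (-3*10 - 42)*(-3) = (-30 - 42)*(-3) = -72*(-3) = 216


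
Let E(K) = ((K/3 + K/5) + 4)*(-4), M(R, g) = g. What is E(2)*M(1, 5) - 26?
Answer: -382/3 ≈ -127.33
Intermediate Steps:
E(K) = -16 - 32*K/15 (E(K) = ((K*(⅓) + K*(⅕)) + 4)*(-4) = ((K/3 + K/5) + 4)*(-4) = (8*K/15 + 4)*(-4) = (4 + 8*K/15)*(-4) = -16 - 32*K/15)
E(2)*M(1, 5) - 26 = (-16 - 32/15*2)*5 - 26 = (-16 - 64/15)*5 - 26 = -304/15*5 - 26 = -304/3 - 26 = -382/3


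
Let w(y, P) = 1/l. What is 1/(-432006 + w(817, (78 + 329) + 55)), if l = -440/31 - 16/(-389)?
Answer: -170664/73727884043 ≈ -2.3148e-6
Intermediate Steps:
l = -170664/12059 (l = -440*1/31 - 16*(-1/389) = -440/31 + 16/389 = -170664/12059 ≈ -14.152)
w(y, P) = -12059/170664 (w(y, P) = 1/(-170664/12059) = -12059/170664)
1/(-432006 + w(817, (78 + 329) + 55)) = 1/(-432006 - 12059/170664) = 1/(-73727884043/170664) = -170664/73727884043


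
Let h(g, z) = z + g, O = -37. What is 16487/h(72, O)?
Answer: 16487/35 ≈ 471.06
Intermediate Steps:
h(g, z) = g + z
16487/h(72, O) = 16487/(72 - 37) = 16487/35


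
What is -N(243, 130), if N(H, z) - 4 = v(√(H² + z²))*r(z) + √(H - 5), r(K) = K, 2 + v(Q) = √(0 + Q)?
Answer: 256 - √238 - 130*75949^(¼) ≈ -1917.5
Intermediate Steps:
v(Q) = -2 + √Q (v(Q) = -2 + √(0 + Q) = -2 + √Q)
N(H, z) = 4 + √(-5 + H) + z*(-2 + (H² + z²)^(¼)) (N(H, z) = 4 + ((-2 + √(√(H² + z²)))*z + √(H - 5)) = 4 + ((-2 + (H² + z²)^(¼))*z + √(-5 + H)) = 4 + (z*(-2 + (H² + z²)^(¼)) + √(-5 + H)) = 4 + (√(-5 + H) + z*(-2 + (H² + z²)^(¼))) = 4 + √(-5 + H) + z*(-2 + (H² + z²)^(¼)))
-N(243, 130) = -(4 + √(-5 + 243) + 130*(-2 + (243² + 130²)^(¼))) = -(4 + √238 + 130*(-2 + (59049 + 16900)^(¼))) = -(4 + √238 + 130*(-2 + 75949^(¼))) = -(4 + √238 + (-260 + 130*75949^(¼))) = -(-256 + √238 + 130*75949^(¼)) = 256 - √238 - 130*75949^(¼)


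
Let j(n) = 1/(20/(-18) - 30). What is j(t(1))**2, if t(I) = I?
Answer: 81/78400 ≈ 0.0010332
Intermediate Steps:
j(n) = -9/280 (j(n) = 1/(20*(-1/18) - 30) = 1/(-10/9 - 30) = 1/(-280/9) = -9/280)
j(t(1))**2 = (-9/280)**2 = 81/78400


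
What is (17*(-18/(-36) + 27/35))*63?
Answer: 13617/10 ≈ 1361.7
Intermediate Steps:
(17*(-18/(-36) + 27/35))*63 = (17*(-18*(-1/36) + 27*(1/35)))*63 = (17*(½ + 27/35))*63 = (17*(89/70))*63 = (1513/70)*63 = 13617/10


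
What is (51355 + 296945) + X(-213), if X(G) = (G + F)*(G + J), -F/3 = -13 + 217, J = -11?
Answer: 533100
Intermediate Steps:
F = -612 (F = -3*(-13 + 217) = -3*204 = -612)
X(G) = (-612 + G)*(-11 + G) (X(G) = (G - 612)*(G - 11) = (-612 + G)*(-11 + G))
(51355 + 296945) + X(-213) = (51355 + 296945) + (6732 + (-213)² - 623*(-213)) = 348300 + (6732 + 45369 + 132699) = 348300 + 184800 = 533100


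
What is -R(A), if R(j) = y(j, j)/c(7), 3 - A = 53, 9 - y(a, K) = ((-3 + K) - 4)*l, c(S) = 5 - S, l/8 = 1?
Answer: 465/2 ≈ 232.50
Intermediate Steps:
l = 8 (l = 8*1 = 8)
y(a, K) = 65 - 8*K (y(a, K) = 9 - ((-3 + K) - 4)*8 = 9 - (-7 + K)*8 = 9 - (-56 + 8*K) = 9 + (56 - 8*K) = 65 - 8*K)
A = -50 (A = 3 - 1*53 = 3 - 53 = -50)
R(j) = -65/2 + 4*j (R(j) = (65 - 8*j)/(5 - 1*7) = (65 - 8*j)/(5 - 7) = (65 - 8*j)/(-2) = (65 - 8*j)*(-1/2) = -65/2 + 4*j)
-R(A) = -(-65/2 + 4*(-50)) = -(-65/2 - 200) = -1*(-465/2) = 465/2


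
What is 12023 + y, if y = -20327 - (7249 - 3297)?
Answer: -12256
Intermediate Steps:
y = -24279 (y = -20327 - 1*3952 = -20327 - 3952 = -24279)
12023 + y = 12023 - 24279 = -12256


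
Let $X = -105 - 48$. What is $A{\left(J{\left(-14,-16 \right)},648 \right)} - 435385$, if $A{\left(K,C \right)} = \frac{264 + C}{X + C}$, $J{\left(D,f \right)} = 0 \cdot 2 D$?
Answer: $- \frac{71838221}{165} \approx -4.3538 \cdot 10^{5}$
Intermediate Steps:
$X = -153$
$J{\left(D,f \right)} = 0$ ($J{\left(D,f \right)} = 0 D = 0$)
$A{\left(K,C \right)} = \frac{264 + C}{-153 + C}$
$A{\left(J{\left(-14,-16 \right)},648 \right)} - 435385 = \frac{264 + 648}{-153 + 648} - 435385 = \frac{1}{495} \cdot 912 - 435385 = \frac{304}{165} - 435385 = - \frac{71838221}{165}$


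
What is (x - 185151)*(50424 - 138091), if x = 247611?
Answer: -5475680820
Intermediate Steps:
(x - 185151)*(50424 - 138091) = (247611 - 185151)*(50424 - 138091) = 62460*(-87667) = -5475680820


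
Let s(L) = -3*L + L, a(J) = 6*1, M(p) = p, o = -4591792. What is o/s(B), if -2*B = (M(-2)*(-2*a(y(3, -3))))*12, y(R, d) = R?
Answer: -286987/18 ≈ -15944.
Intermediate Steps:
a(J) = 6
B = -144 (B = -(-(-4)*6)*12/2 = -(-2*(-12))*12/2 = -12*12 = -½*288 = -144)
s(L) = -2*L
o/s(B) = -4591792/((-2*(-144))) = -4591792/288 = -4591792*1/288 = -286987/18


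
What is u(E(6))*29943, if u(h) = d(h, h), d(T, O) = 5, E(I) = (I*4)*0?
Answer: 149715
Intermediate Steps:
E(I) = 0 (E(I) = (4*I)*0 = 0)
u(h) = 5
u(E(6))*29943 = 5*29943 = 149715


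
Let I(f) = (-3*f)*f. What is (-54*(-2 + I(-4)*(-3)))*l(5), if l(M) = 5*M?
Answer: -191700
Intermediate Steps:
I(f) = -3*f²
(-54*(-2 + I(-4)*(-3)))*l(5) = (-54*(-2 - 3*(-4)²*(-3)))*(5*5) = -54*(-2 - 3*16*(-3))*25 = -54*(-2 - 48*(-3))*25 = -54*(-2 + 144)*25 = -54*142*25 = -7668*25 = -191700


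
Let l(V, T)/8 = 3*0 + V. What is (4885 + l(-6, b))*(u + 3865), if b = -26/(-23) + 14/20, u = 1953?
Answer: 28141666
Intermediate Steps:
b = 421/230 (b = -26*(-1/23) + 14*(1/20) = 26/23 + 7/10 = 421/230 ≈ 1.8304)
l(V, T) = 8*V (l(V, T) = 8*(3*0 + V) = 8*(0 + V) = 8*V)
(4885 + l(-6, b))*(u + 3865) = (4885 + 8*(-6))*(1953 + 3865) = (4885 - 48)*5818 = 4837*5818 = 28141666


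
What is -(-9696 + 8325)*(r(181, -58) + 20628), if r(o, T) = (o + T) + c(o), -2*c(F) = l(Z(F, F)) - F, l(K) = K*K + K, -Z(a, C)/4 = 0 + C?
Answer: -660505299/2 ≈ -3.3025e+8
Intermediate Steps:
Z(a, C) = -4*C (Z(a, C) = -4*(0 + C) = -4*C)
l(K) = K + K**2 (l(K) = K**2 + K = K + K**2)
c(F) = F/2 + 2*F*(1 - 4*F) (c(F) = -((-4*F)*(1 - 4*F) - F)/2 = -(-4*F*(1 - 4*F) - F)/2 = -(-F - 4*F*(1 - 4*F))/2 = F/2 + 2*F*(1 - 4*F))
r(o, T) = T + o + o*(5 - 16*o)/2 (r(o, T) = (o + T) + o*(5 - 16*o)/2 = (T + o) + o*(5 - 16*o)/2 = T + o + o*(5 - 16*o)/2)
-(-9696 + 8325)*(r(181, -58) + 20628) = -(-9696 + 8325)*((-58 - 8*181**2 + (7/2)*181) + 20628) = -(-1371)*((-58 - 8*32761 + 1267/2) + 20628) = -(-1371)*((-58 - 262088 + 1267/2) + 20628) = -(-1371)*(-523025/2 + 20628) = -(-1371)*(-481769)/2 = -1*660505299/2 = -660505299/2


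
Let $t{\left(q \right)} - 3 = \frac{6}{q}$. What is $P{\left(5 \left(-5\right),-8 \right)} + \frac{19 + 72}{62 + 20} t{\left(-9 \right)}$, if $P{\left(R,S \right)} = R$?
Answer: $- \frac{5513}{246} \approx -22.411$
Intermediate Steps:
$t{\left(q \right)} = 3 + \frac{6}{q}$
$P{\left(5 \left(-5\right),-8 \right)} + \frac{19 + 72}{62 + 20} t{\left(-9 \right)} = 5 \left(-5\right) + \frac{19 + 72}{62 + 20} \left(3 + \frac{6}{-9}\right) = -25 + \frac{91}{82} \left(3 + 6 \left(- \frac{1}{9}\right)\right) = -25 + 91 \cdot \frac{1}{82} \left(3 - \frac{2}{3}\right) = -25 + \frac{91}{82} \cdot \frac{7}{3} = -25 + \frac{637}{246} = - \frac{5513}{246}$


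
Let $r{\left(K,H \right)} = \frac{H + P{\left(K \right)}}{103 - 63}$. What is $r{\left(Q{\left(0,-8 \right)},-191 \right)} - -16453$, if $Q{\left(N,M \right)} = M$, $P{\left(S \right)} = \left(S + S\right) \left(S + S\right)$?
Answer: $\frac{131637}{8} \approx 16455.0$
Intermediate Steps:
$P{\left(S \right)} = 4 S^{2}$ ($P{\left(S \right)} = 2 S 2 S = 4 S^{2}$)
$r{\left(K,H \right)} = \frac{K^{2}}{10} + \frac{H}{40}$ ($r{\left(K,H \right)} = \frac{H + 4 K^{2}}{103 - 63} = \frac{H + 4 K^{2}}{40} = \left(H + 4 K^{2}\right) \frac{1}{40} = \frac{K^{2}}{10} + \frac{H}{40}$)
$r{\left(Q{\left(0,-8 \right)},-191 \right)} - -16453 = \left(\frac{\left(-8\right)^{2}}{10} + \frac{1}{40} \left(-191\right)\right) - -16453 = \left(\frac{1}{10} \cdot 64 - \frac{191}{40}\right) + 16453 = \left(\frac{32}{5} - \frac{191}{40}\right) + 16453 = \frac{13}{8} + 16453 = \frac{131637}{8}$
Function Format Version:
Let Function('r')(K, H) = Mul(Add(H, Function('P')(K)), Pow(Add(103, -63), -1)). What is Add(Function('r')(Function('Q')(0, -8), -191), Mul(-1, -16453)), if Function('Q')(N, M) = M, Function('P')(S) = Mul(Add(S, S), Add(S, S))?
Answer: Rational(131637, 8) ≈ 16455.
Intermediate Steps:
Function('P')(S) = Mul(4, Pow(S, 2)) (Function('P')(S) = Mul(Mul(2, S), Mul(2, S)) = Mul(4, Pow(S, 2)))
Function('r')(K, H) = Add(Mul(Rational(1, 10), Pow(K, 2)), Mul(Rational(1, 40), H)) (Function('r')(K, H) = Mul(Add(H, Mul(4, Pow(K, 2))), Pow(Add(103, -63), -1)) = Mul(Add(H, Mul(4, Pow(K, 2))), Pow(40, -1)) = Mul(Add(H, Mul(4, Pow(K, 2))), Rational(1, 40)) = Add(Mul(Rational(1, 10), Pow(K, 2)), Mul(Rational(1, 40), H)))
Add(Function('r')(Function('Q')(0, -8), -191), Mul(-1, -16453)) = Add(Add(Mul(Rational(1, 10), Pow(-8, 2)), Mul(Rational(1, 40), -191)), Mul(-1, -16453)) = Add(Add(Mul(Rational(1, 10), 64), Rational(-191, 40)), 16453) = Add(Add(Rational(32, 5), Rational(-191, 40)), 16453) = Add(Rational(13, 8), 16453) = Rational(131637, 8)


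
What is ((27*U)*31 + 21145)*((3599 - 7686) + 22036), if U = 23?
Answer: 725067804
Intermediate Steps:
((27*U)*31 + 21145)*((3599 - 7686) + 22036) = ((27*23)*31 + 21145)*((3599 - 7686) + 22036) = (621*31 + 21145)*(-4087 + 22036) = (19251 + 21145)*17949 = 40396*17949 = 725067804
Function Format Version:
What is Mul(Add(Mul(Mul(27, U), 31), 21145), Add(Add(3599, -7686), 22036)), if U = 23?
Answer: 725067804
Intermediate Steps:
Mul(Add(Mul(Mul(27, U), 31), 21145), Add(Add(3599, -7686), 22036)) = Mul(Add(Mul(Mul(27, 23), 31), 21145), Add(Add(3599, -7686), 22036)) = Mul(Add(Mul(621, 31), 21145), Add(-4087, 22036)) = Mul(Add(19251, 21145), 17949) = Mul(40396, 17949) = 725067804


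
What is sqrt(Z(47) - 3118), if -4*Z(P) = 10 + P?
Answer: I*sqrt(12529)/2 ≈ 55.966*I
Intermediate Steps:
Z(P) = -5/2 - P/4 (Z(P) = -(10 + P)/4 = -5/2 - P/4)
sqrt(Z(47) - 3118) = sqrt((-5/2 - 1/4*47) - 3118) = sqrt((-5/2 - 47/4) - 3118) = sqrt(-57/4 - 3118) = sqrt(-12529/4) = I*sqrt(12529)/2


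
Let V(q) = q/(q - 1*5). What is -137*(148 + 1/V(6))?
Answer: -121793/6 ≈ -20299.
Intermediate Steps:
V(q) = q/(-5 + q) (V(q) = q/(q - 5) = q/(-5 + q))
-137*(148 + 1/V(6)) = -137*(148 + 1/(6/(-5 + 6))) = -137*(148 + 1/(6/1)) = -137*(148 + 1/(6*1)) = -137*(148 + 1/6) = -137*(148 + ⅙) = -137*889/6 = -121793/6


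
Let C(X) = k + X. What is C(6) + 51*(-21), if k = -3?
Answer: -1068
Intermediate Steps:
C(X) = -3 + X
C(6) + 51*(-21) = (-3 + 6) + 51*(-21) = 3 - 1071 = -1068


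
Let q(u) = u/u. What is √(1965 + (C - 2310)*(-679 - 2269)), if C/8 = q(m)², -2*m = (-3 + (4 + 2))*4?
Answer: √6788261 ≈ 2605.4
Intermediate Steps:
m = -6 (m = -(-3 + (4 + 2))*4/2 = -(-3 + 6)*4/2 = -3*4/2 = -½*12 = -6)
q(u) = 1
C = 8 (C = 8*1² = 8*1 = 8)
√(1965 + (C - 2310)*(-679 - 2269)) = √(1965 + (8 - 2310)*(-679 - 2269)) = √(1965 - 2302*(-2948)) = √(1965 + 6786296) = √6788261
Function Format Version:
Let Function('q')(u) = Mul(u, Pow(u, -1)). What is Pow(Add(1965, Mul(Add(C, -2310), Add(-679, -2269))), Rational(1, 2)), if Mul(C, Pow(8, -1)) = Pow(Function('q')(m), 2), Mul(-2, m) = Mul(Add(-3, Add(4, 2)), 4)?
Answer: Pow(6788261, Rational(1, 2)) ≈ 2605.4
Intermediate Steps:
m = -6 (m = Mul(Rational(-1, 2), Mul(Add(-3, Add(4, 2)), 4)) = Mul(Rational(-1, 2), Mul(Add(-3, 6), 4)) = Mul(Rational(-1, 2), Mul(3, 4)) = Mul(Rational(-1, 2), 12) = -6)
Function('q')(u) = 1
C = 8 (C = Mul(8, Pow(1, 2)) = Mul(8, 1) = 8)
Pow(Add(1965, Mul(Add(C, -2310), Add(-679, -2269))), Rational(1, 2)) = Pow(Add(1965, Mul(Add(8, -2310), Add(-679, -2269))), Rational(1, 2)) = Pow(Add(1965, Mul(-2302, -2948)), Rational(1, 2)) = Pow(Add(1965, 6786296), Rational(1, 2)) = Pow(6788261, Rational(1, 2))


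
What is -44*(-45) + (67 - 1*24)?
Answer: 2023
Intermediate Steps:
-44*(-45) + (67 - 1*24) = 1980 + (67 - 24) = 1980 + 43 = 2023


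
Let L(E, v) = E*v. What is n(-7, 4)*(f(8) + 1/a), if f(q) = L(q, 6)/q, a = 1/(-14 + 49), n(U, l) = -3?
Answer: -123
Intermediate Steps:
a = 1/35 ≈ 0.028571
f(q) = 6 (f(q) = (q*6)/q = (6*q)/q = 6)
n(-7, 4)*(f(8) + 1/a) = -3*(6 + 1/(1/35)) = -3*(6 + 35) = -3*41 = -123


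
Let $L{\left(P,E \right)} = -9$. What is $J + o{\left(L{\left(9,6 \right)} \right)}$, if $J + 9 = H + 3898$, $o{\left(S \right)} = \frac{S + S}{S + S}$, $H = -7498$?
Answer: $-3608$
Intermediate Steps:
$o{\left(S \right)} = 1$ ($o{\left(S \right)} = \frac{2 S}{2 S} = 2 S \frac{1}{2 S} = 1$)
$J = -3609$ ($J = -9 + \left(-7498 + 3898\right) = -9 - 3600 = -3609$)
$J + o{\left(L{\left(9,6 \right)} \right)} = -3609 + 1 = -3608$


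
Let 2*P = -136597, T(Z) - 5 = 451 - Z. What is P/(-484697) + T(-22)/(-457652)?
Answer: 7756314989/55455637861 ≈ 0.13987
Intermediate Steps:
T(Z) = 456 - Z (T(Z) = 5 + (451 - Z) = 456 - Z)
P = -136597/2 (P = (1/2)*(-136597) = -136597/2 ≈ -68299.)
P/(-484697) + T(-22)/(-457652) = -136597/2/(-484697) + (456 - 1*(-22))/(-457652) = -136597/2*(-1/484697) + (456 + 22)*(-1/457652) = 136597/969394 + 478*(-1/457652) = 136597/969394 - 239/228826 = 7756314989/55455637861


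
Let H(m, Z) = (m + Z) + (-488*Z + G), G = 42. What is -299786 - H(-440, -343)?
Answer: -466429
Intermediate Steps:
H(m, Z) = 42 + m - 487*Z (H(m, Z) = (m + Z) + (-488*Z + 42) = (Z + m) + (42 - 488*Z) = 42 + m - 487*Z)
-299786 - H(-440, -343) = -299786 - (42 - 440 - 487*(-343)) = -299786 - (42 - 440 + 167041) = -299786 - 1*166643 = -299786 - 166643 = -466429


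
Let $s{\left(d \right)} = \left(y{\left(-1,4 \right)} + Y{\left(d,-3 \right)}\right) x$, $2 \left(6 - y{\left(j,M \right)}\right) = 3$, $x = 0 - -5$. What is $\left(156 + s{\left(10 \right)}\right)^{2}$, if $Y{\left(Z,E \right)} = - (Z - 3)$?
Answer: $\frac{82369}{4} \approx 20592.0$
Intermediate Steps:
$x = 5$ ($x = 0 + 5 = 5$)
$y{\left(j,M \right)} = \frac{9}{2}$ ($y{\left(j,M \right)} = 6 - \frac{3}{2} = \frac{9}{2}$)
$Y{\left(Z,E \right)} = 3 - Z$ ($Y{\left(Z,E \right)} = - (-3 + Z) = 3 - Z$)
$s{\left(d \right)} = \frac{75}{2} - 5 d$ ($s{\left(d \right)} = \left(\frac{9}{2} - \left(-3 + d\right)\right) 5 = \left(\frac{15}{2} - d\right) 5 = \frac{75}{2} - 5 d$)
$\left(156 + s{\left(10 \right)}\right)^{2} = \left(156 + \left(\frac{75}{2} - 50\right)\right)^{2} = \left(156 - \frac{25}{2}\right)^{2} = \left(\frac{287}{2}\right)^{2} = \frac{82369}{4}$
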